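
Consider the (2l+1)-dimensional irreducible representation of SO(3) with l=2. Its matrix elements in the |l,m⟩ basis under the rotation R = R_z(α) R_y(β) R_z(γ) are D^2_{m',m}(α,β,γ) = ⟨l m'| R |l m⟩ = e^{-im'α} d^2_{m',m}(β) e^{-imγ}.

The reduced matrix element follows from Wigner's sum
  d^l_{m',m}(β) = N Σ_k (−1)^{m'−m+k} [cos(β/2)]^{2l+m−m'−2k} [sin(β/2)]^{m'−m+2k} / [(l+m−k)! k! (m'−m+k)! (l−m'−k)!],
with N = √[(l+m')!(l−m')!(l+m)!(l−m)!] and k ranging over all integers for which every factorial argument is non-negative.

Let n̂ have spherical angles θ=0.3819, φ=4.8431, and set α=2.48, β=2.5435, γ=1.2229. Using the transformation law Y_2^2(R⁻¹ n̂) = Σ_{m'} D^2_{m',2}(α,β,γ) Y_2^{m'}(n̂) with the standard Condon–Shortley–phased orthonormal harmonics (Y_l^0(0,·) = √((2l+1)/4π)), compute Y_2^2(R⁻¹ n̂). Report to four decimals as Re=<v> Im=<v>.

Re=-0.0463 Im=0.0412

Need the full column D^2_{m',2} for m'=−2..2 at α=2.48, β=2.5435, γ=1.2229.
cos(β/2)=0.294609, sin(β/2)=0.955618
d^2_{-2,2}: single k=4 term ⇒ +0.833944;  D = -0.675129+0.489555i
d^2_{-1,2}: single k=3 term ⇒ +0.514196;  D = +0.513895+0.017582i
d^2_{0,2}: single k=2 term ⇒ +0.194149;  D = -0.149019-0.124449i
d^2_{1,2}: single k=1 term ⇒ +0.048871;  D = +0.010351+0.047762i
d^2_{2,2}: single k=0 term ⇒ +0.007533;  D = +0.003264-0.006789i
Y_2^{m'}(θ=0.3819,φ=4.8431) and Σ D·Y over m':
  (-0.6751+0.4896i)·(-0.0518+0.0139i)  (+0.5139+0.0176i)·(+0.0348+0.2649i)  (-0.1490-0.1244i)·(+0.4994+0.0000i)  (+0.0104+0.0478i)·(-0.0348+0.2649i)  (+0.0033-0.0068i)·(-0.0518-0.0139i)
Y_2^2(R⁻¹ n̂) = -0.046250+0.041246i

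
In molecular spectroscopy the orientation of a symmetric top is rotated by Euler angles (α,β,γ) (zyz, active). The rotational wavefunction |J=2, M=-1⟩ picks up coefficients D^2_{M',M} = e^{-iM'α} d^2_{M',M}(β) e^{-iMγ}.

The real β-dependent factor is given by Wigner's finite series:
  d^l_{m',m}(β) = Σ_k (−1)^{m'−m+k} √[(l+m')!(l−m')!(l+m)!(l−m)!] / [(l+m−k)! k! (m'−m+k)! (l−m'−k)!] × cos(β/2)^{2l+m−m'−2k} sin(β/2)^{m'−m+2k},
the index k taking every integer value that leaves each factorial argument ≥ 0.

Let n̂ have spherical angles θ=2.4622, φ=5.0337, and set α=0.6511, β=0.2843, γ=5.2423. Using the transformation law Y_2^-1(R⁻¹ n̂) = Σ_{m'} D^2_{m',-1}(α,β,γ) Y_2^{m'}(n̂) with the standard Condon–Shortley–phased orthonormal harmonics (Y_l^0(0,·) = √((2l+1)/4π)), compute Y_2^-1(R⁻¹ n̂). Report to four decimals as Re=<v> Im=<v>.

Need the full column D^2_{m',-1} for m'=−2..2 at α=0.6511, β=0.2843, γ=5.2423.
cos(β/2)=0.989914, sin(β/2)=0.141672
d^2_{-2,-1}: single k=1 term ⇒ +0.274856;  D = +0.265525+0.071009i
d^2_{-1,-1}: k∈[0..1] ⇒ +0.960261 -0.059004 = +0.901257;  D = +0.833654-0.342468i
d^2_{0,-1}: k∈[0..1] ⇒ -0.336629 +0.006895 = -0.329734;  D = -0.166666+0.284511i
d^2_{1,-1}: k∈[0..1] ⇒ +0.059004 -0.000403 = +0.058601;  D = -0.007084-0.058171i
d^2_{2,-1}: single k=0 term ⇒ -0.005630;  D = +0.003928+0.004033i
Y_2^{m'}(θ=2.4622,φ=5.0337) and Σ D·Y over m':
  (+0.2655+0.0710i)·(-0.1221+0.0914i)  (+0.8337-0.3425i)·(-0.1193-0.3583i)  (-0.1667+0.2845i)·(+0.2572+0.0000i)  (-0.0071-0.0582i)·(+0.1193-0.3583i)  (+0.0039+0.0040i)·(-0.1221-0.0914i)
Y_2^-1(R⁻¹ n̂) = -0.325703-0.174319i

Re=-0.3257 Im=-0.1743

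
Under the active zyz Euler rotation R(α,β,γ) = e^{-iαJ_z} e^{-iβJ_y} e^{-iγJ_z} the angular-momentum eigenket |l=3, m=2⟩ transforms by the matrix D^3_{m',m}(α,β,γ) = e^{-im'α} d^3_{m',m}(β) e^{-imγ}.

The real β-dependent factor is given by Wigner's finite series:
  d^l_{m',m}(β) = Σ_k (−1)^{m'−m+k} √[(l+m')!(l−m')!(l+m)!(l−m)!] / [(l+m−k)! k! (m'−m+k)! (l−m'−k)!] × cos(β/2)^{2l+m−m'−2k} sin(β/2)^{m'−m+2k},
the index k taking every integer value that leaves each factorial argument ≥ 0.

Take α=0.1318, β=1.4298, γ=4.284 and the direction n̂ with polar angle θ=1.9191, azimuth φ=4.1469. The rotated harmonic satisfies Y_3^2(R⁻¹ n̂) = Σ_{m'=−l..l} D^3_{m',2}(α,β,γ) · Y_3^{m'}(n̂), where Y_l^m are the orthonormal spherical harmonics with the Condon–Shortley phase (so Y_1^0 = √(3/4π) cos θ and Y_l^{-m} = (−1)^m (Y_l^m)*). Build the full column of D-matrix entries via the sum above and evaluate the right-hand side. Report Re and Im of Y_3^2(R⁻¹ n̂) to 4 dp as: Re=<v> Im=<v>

Need the full column D^3_{m',2} for m'=−3..3 at α=0.1318, β=1.4298, γ=4.284.
cos(β/2)=0.755159, sin(β/2)=0.655542
d^3_{-3,2}: single k=5 term ⇒ +0.223932;  D = -0.070148-0.212661i
d^3_{-2,2}: k∈[4..5] ⇒ +0.526561 -0.079360 = +0.447200;  D = -0.194685-0.402599i
d^3_{-1,2}: k∈[3..4] ⇒ +0.767266 -0.289095 = +0.478171;  D = -0.262936-0.399390i
d^3_{0,2}: k∈[2..3] ⇒ +0.765446 -0.576818 = +0.188628;  D = -0.123528-0.142553i
d^3_{1,2}: k∈[1..2] ⇒ +0.509087 -0.767266 = -0.258180;  D = +0.193251+0.171204i
d^3_{2,2}: k∈[0..1] ⇒ +0.185451 -0.698754 = -0.513302;  D = +0.425614+0.286935i
d^3_{3,2}: single k=0 term ⇒ -0.394337;  D = +0.353105+0.175552i
Y_3^{m'}(θ=1.9191,φ=4.1469) and Σ D·Y over m':
  (-0.0701-0.2127i)·(+0.3438+0.0434i)  (-0.1947-0.4026i)·(+0.1312+0.2788i)  (-0.2629-0.3994i)·(+0.0680-0.1071i)  (-0.1235-0.1426i)·(+0.3079+0.0000i)  (+0.1933+0.1712i)·(-0.0680-0.1071i)  (+0.4256+0.2869i)·(+0.1312-0.2788i)  (+0.3531+0.1756i)·(-0.3438+0.0434i)
Y_3^2(R⁻¹ n̂) = -0.014788-0.384519i

Re=-0.0148 Im=-0.3845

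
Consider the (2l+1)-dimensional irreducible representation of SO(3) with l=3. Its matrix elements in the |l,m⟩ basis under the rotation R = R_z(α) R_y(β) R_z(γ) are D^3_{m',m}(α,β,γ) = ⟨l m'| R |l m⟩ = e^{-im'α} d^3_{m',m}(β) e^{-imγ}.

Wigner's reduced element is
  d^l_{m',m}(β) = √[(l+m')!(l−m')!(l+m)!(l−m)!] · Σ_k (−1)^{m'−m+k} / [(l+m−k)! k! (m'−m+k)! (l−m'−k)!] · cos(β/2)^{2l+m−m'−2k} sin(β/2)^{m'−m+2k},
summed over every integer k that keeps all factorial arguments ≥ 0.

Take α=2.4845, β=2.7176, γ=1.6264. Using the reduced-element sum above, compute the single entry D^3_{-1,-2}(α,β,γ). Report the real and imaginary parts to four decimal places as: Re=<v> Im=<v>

Re=0.0460 Im=-0.0279

First d^3_{-1,-2}(β=2.7176), then the phase factors e^{-i(-1)α} and e^{-i(-2)γ}:
c=cos(2.7176/2)=0.210412, s=sin(2.7176/2)=0.977613; N=√[2·24·1·120]=75.894664
Admissible k: 0..1 (factorial args all ≥0)
  k=0: (−1)^1·75.8947/(24)·0.2104^5·0.9776^1 = -0.001275
  k=1: (−1)^2·75.8947/(12)·0.2104^3·0.9776^3 = +0.055048
d^3_{-1,-2}(2.7176) = -0.001275 +0.055048 = +0.053773
Phases: e^{-i·(-1)·2.4845}=-0.791771+0.610817i, e^{-i·(-2)·1.6264}=-0.993823-0.110978i ⇒ D=+0.045958-0.027918i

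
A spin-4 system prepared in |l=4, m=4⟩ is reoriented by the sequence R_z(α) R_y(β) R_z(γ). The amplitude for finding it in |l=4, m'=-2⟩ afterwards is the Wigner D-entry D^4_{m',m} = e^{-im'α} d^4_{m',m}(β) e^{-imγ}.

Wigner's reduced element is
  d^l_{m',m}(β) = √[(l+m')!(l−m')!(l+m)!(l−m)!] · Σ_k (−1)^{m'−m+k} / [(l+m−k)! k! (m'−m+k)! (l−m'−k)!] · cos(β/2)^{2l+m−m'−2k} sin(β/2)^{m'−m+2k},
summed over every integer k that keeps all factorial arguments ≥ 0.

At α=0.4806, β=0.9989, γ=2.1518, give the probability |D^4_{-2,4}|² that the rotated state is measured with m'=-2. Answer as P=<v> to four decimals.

D^4_{-2,4}(0.4806,0.9989,2.1518) = e^{-i·-2·0.4806}·d^4_{-2,4}(0.9989)·e^{-i·4·2.1518}. Compute d first:
Half-angle: c=0.877846, s=0.478943. N=√(2·720·40320·1)=7619.763776
k: max(0,(4)−(-2))=6 … min(4+(4),4−(-2))=6
  k=6: (−1)^0·7619.7638/(1440)·0.8778^2·0.4789^6 = +0.049217
d^4_{-2,4}(0.9989) = +0.049217
|D^4_{-2,4}|² = |d^4_{-2,4}(β)|² = (+0.049217)² = 0.002422 (the z-rotation phases have unit modulus)

P=0.0024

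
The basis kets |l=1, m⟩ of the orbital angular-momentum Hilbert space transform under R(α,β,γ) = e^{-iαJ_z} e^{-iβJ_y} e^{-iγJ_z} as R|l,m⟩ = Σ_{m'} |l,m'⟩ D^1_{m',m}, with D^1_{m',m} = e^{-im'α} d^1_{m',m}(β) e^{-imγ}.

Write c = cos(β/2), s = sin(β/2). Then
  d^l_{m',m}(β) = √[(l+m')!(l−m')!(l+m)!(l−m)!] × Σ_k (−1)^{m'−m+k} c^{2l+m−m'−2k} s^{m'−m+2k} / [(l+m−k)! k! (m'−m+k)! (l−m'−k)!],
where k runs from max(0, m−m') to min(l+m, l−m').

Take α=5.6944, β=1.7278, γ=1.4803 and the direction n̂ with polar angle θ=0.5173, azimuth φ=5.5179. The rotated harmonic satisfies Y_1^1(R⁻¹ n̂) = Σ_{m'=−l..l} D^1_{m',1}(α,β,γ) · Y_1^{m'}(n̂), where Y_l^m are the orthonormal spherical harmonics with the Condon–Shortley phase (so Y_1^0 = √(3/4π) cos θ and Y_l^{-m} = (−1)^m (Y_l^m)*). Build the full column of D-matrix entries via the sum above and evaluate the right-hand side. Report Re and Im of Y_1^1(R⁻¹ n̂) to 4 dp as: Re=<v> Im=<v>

Need the full column D^1_{m',1} for m'=−1..1 at α=5.6944, β=1.7278, γ=1.4803.
cos(β/2)=0.649477, sin(β/2)=0.760381
d^1_{-1,1}: single k=2 term ⇒ +0.578180;  D = -0.276326-0.507874i
d^1_{0,1}: single k=1 term ⇒ +0.698410;  D = +0.063117-0.695552i
d^1_{1,1}: single k=0 term ⇒ +0.421820;  D = +0.265002-0.328186i
Y_1^{m'}(θ=0.5173,φ=5.5179) and Σ D·Y over m':
  (-0.2763-0.5079i)·(+0.1232+0.1184i)  (+0.0631-0.6956i)·(+0.4247+0.0000i)  (+0.2650-0.3282i)·(-0.1232+0.1184i)
Y_1^1(R⁻¹ n̂) = +0.059059-0.318863i

Re=0.0591 Im=-0.3189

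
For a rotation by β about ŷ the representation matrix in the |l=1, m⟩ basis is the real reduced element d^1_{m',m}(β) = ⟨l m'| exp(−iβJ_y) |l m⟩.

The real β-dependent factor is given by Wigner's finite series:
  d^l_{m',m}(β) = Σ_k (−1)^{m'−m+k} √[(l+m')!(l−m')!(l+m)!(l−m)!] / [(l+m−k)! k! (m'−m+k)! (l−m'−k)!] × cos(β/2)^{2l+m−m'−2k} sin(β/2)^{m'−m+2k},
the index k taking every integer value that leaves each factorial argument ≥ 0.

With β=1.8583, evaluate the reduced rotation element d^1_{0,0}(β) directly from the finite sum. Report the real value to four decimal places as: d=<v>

d=-0.2836

d^1_{0,0}(β=1.8583) via Wigner's sum:
c=cos(1.8583/2)=0.598515, s=sin(1.8583/2)=0.801111; N=√[1·1·1·1]=1.000000
Admissible k: 0..1 (factorial args all ≥0)
  k=0: (−1)^0·1.0000/(1)·0.5985^2·0.8011^0 = +0.358220
  k=1: (−1)^1·1.0000/(1)·0.5985^0·0.8011^2 = -0.641780
d^1_{0,0}(1.8583) = +0.358220 -0.641780 = -0.283559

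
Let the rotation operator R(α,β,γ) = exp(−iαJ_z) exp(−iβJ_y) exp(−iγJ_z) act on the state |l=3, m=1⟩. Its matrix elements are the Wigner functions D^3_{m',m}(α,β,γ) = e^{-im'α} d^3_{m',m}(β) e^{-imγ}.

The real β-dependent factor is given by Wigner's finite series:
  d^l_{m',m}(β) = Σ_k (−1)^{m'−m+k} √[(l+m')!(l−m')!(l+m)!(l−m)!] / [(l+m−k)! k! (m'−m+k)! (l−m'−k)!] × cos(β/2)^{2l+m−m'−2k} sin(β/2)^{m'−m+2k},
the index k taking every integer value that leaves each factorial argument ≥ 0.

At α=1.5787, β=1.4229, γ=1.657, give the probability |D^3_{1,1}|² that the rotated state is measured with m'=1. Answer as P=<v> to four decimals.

P=0.0949

First d^3_{1,1}(β=1.4229), then the phase factors e^{-i(1)α} and e^{-i(1)γ}:
Half-angle: c=0.757416, s=0.652933. N=√(24·2·24·2)=48.000000
k: max(0,(1)−(1))=0 … min(3+(1),3−(1))=2
  k=0: (−1)^0·48.0000/(48)·0.7574^6·0.6529^0 = +0.188802
  k=1: (−1)^1·48.0000/(6)·0.7574^4·0.6529^2 = -1.122444
  k=2: (−1)^2·48.0000/(8)·0.7574^2·0.6529^4 = +0.625596
d^3_{1,1}(1.4229) = +0.188802 -1.122444 +0.625596 = -0.308046
|D^3_{1,1}|² = |d^3_{1,1}(β)|² = (-0.308046)² = 0.094892 (the z-rotation phases have unit modulus)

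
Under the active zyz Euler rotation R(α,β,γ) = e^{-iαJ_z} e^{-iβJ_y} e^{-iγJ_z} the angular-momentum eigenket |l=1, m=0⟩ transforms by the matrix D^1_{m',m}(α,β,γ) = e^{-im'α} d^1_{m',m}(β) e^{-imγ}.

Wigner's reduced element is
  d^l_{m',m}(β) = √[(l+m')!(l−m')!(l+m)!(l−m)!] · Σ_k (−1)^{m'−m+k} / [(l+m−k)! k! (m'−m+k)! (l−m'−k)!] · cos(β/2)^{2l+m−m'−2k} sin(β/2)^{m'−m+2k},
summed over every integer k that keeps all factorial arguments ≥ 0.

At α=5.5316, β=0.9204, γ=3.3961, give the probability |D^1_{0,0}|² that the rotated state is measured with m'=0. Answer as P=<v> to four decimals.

P=0.3666

Split into d^1_{0,0}(β=0.9204) × two z-phases.
With c≡cos(β/2)=0.895964 and s≡sin(β/2)=0.444127, N=[1·1·1·1]^{1/2}=1.000000
Admissible k: 0..1 (factorial args all ≥0)
  k=0: (−1)^0·1.0000/(1)·0.8960^2·0.4441^0 = +0.802751
  k=1: (−1)^1·1.0000/(1)·0.8960^0·0.4441^2 = -0.197249
d^1_{0,0}(0.9204) = +0.802751 -0.197249 = +0.605502
|D^1_{0,0}|² = |d^1_{0,0}(β)|² = (+0.605502)² = 0.366633 (the z-rotation phases have unit modulus)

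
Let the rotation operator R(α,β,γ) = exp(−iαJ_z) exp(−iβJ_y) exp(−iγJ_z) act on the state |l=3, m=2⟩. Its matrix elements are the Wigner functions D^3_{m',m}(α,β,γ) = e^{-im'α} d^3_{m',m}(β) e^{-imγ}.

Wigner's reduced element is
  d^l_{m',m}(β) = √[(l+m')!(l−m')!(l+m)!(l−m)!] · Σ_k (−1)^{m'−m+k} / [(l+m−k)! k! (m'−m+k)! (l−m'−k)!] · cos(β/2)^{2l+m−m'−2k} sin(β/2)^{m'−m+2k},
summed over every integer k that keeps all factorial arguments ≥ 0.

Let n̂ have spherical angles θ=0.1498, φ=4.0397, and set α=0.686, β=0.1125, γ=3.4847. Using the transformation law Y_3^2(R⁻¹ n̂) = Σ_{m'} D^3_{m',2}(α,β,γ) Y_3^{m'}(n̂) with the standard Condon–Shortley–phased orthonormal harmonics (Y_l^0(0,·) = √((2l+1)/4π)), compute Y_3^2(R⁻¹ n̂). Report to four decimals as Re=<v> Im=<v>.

Re=0.0594 Im=-0.0281

Need the full column D^3_{m',2} for m'=−3..3 at α=0.686, β=0.1125, γ=3.4847.
cos(β/2)=0.998418, sin(β/2)=0.056220
d^3_{-3,2}: single k=5 term ⇒ +0.000001;  D = +0.000000+0.000001i
d^3_{-2,2}: k∈[4..5] ⇒ +0.000050 -0.000000 = +0.000050;  D = +0.000039+0.000032i
d^3_{-1,2}: k∈[3..4] ⇒ +0.001119 -0.000002 = +0.001117;  D = +0.001117-0.000000i
d^3_{0,2}: k∈[2..3] ⇒ +0.017203 -0.000055 = +0.017148;  D = +0.013267-0.010865i
d^3_{1,2}: k∈[1..2] ⇒ +0.176383 -0.001119 = +0.175264;  D = +0.034576-0.171820i
d^3_{2,2}: k∈[0..1] ⇒ +0.990548 -0.015704 = +0.974844;  D = -0.456565-0.861318i
d^3_{3,2}: single k=0 term ⇒ -0.136626;  D = +0.125980+0.052874i
Y_3^{m'}(θ=0.1498,φ=4.0397) and Σ D·Y over m':
  (+0.0000+0.0000i)·(+0.0013+0.0006i)  (+0.0000+0.0000i)·(-0.0050-0.0219i)  (+0.0011-0.0000i)·(-0.1169+0.1467i)  (+0.0133-0.0109i)·(+0.6969+0.0000i)  (+0.0346-0.1718i)·(+0.1169+0.1467i)  (-0.4566-0.8613i)·(-0.0050+0.0219i)  (+0.1260+0.0529i)·(-0.0013+0.0006i)
Y_3^2(R⁻¹ n̂) = +0.059365-0.028090i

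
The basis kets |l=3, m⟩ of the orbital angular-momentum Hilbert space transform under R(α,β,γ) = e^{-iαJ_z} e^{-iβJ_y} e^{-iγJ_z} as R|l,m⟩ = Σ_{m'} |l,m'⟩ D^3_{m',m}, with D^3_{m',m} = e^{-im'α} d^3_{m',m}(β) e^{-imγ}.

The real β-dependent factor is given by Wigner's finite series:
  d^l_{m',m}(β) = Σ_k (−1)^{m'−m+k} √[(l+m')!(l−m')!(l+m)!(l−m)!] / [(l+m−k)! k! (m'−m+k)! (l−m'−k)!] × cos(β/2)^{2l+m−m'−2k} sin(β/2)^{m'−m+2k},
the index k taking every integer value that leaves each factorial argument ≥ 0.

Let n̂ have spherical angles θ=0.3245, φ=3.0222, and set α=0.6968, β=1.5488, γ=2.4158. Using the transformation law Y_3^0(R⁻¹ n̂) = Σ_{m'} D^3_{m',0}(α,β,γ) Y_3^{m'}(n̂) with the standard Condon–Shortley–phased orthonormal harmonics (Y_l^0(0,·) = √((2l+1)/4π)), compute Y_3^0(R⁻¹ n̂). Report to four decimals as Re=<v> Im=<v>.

Need the full column D^3_{m',0} for m'=−3..3 at α=0.6968, β=1.5488, γ=2.4158.
cos(β/2)=0.714841, sin(β/2)=0.699287
d^3_{-3,0}: single k=3 term ⇒ +0.558611;  D = -0.277371+0.484884i
d^3_{-2,0}: k∈[2..3] ⇒ +0.699373 -0.669271 = +0.030103;  D = +0.005306+0.029631i
d^3_{-1,0}: k∈[1..3] ⇒ +0.452161 -1.298096 +0.414074 = -0.431861;  D = -0.331194-0.277154i
d^3_{0,0}: k∈[0..3] ⇒ +0.133431 -1.149188 +1.099724 -0.116932 = -0.032965;  D = -0.032965+0.000000i
d^3_{1,0}: k∈[0..2] ⇒ -0.452161 +1.298096 -0.414074 = +0.431861;  D = +0.331194-0.277154i
d^3_{2,0}: k∈[0..1] ⇒ +0.699373 -0.669271 = +0.030103;  D = +0.005306-0.029631i
d^3_{3,0}: single k=0 term ⇒ -0.558611;  D = +0.277371+0.484884i
Y_3^{m'}(θ=0.3245,φ=3.0222) and Σ D·Y over m':
  (-0.2774+0.4849i)·(-0.0127-0.0047i)  (+0.0053+0.0296i)·(+0.0957+0.0233i)  (-0.3312-0.2772i)·(-0.3572-0.0429i)  (-0.0330+0.0000i)·(+0.5276+0.0000i)  (+0.3312-0.2772i)·(+0.3572-0.0429i)  (+0.0053-0.0296i)·(+0.0957-0.0233i)  (+0.2774+0.4849i)·(+0.0127-0.0047i)
Y_3^0(R⁻¹ n̂) = +0.206735-0.000000i

Re=0.2067 Im=0.0000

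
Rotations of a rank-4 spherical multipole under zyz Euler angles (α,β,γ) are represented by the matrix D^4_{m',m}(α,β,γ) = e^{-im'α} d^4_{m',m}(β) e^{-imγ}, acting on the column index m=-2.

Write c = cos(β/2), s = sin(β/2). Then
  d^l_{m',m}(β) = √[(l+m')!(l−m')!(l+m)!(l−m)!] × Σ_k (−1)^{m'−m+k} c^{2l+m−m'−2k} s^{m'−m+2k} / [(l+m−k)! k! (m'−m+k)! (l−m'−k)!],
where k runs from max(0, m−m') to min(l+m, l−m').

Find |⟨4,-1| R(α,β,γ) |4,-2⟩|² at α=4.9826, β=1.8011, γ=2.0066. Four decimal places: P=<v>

First d^4_{-1,-2}(β=1.8011), then the phase factors e^{-i(-1)α} and e^{-i(-2)γ}:
c=cos(1.8011/2)=0.621179, s=sin(1.8011/2)=0.783669; N=√[6·120·2·720]=1018.233765
k∈{0,1,2} keeps every argument non-negative
  k=0: (−1)^1·1018.2338/(240)·0.6212^7·0.7837^1 = -0.118655
  k=1: (−1)^2·1018.2338/(48)·0.6212^5·0.7837^3 = +0.944252
  k=2: (−1)^3·1018.2338/(72)·0.6212^3·0.7837^5 = -1.001908
d^4_{-1,-2}(1.8011) = -0.118655 +0.944252 -1.001908 = -0.176311
|D^4_{-1,-2}|² = |d^4_{-1,-2}(β)|² = (-0.176311)² = 0.031086 (the z-rotation phases have unit modulus)

P=0.0311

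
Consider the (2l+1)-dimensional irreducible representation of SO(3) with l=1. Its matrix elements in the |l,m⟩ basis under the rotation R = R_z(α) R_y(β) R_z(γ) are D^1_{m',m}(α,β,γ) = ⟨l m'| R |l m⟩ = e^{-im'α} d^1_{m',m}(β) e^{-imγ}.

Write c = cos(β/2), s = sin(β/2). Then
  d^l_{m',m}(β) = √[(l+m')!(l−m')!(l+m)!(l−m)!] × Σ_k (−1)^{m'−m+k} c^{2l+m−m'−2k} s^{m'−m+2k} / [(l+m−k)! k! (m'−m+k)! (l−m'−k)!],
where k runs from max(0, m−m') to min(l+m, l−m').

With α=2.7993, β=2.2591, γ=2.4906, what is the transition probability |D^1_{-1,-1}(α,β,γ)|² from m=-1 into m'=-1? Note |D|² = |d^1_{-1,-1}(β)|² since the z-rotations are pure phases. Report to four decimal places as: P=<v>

Split into d^1_{-1,-1}(β=2.2591) × two z-phases.
With c≡cos(β/2)=0.427067 and s≡sin(β/2)=0.904220, N=[1·2·1·2]^{1/2}=2.000000
The bounds max(0,m−m')=0 and min(l+m,l−m')=0 give 1 term
  k=0: (−1)^0·2.0000/(2)·0.4271^2·0.9042^0 = +0.182386
d^1_{-1,-1}(2.2591) = +0.182386
|D^1_{-1,-1}|² = |d^1_{-1,-1}(β)|² = (+0.182386)² = 0.033265 (the z-rotation phases have unit modulus)

P=0.0333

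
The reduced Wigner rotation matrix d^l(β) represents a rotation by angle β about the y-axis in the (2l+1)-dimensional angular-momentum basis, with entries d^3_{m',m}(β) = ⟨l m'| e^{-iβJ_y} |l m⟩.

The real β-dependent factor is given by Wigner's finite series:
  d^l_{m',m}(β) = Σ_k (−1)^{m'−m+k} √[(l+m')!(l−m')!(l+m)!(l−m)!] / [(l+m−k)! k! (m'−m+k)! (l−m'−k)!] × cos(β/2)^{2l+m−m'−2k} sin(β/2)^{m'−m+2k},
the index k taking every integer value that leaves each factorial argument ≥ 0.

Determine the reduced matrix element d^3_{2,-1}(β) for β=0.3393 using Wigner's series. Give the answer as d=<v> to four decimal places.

d=-0.0287

d^3_{2,-1}(β=0.3393) via Wigner's sum:
With c≡cos(β/2)=0.985644 and s≡sin(β/2)=0.168837, N=[120·1·2·24]^{1/2}=75.894664
k∈{0,1} keeps every argument non-negative
  k=0: (−1)^3·75.8947/(12)·0.9856^3·0.1688^3 = -0.029147
  k=1: (−1)^4·75.8947/(24)·0.9856^1·0.1688^5 = +0.000428
d^3_{2,-1}(0.3393) = -0.029147 +0.000428 = -0.028720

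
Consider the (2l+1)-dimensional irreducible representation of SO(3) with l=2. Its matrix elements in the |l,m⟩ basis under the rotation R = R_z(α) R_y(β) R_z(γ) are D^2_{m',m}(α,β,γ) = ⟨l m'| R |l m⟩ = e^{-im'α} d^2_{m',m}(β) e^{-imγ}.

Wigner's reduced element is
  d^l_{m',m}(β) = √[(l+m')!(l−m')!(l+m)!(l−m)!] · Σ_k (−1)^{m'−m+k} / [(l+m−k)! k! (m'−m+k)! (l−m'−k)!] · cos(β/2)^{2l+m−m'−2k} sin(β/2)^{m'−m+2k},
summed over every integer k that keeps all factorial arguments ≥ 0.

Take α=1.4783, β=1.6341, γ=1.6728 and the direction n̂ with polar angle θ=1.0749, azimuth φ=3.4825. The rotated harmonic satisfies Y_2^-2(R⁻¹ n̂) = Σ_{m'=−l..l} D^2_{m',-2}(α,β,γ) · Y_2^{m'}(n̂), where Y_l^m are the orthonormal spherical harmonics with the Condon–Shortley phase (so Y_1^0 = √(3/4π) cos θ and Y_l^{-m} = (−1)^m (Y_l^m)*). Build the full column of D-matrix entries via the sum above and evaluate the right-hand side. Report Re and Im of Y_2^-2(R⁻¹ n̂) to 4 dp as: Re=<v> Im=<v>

Re=0.2203 Im=-0.2387

Need the full column D^2_{m',-2} for m'=−2..2 at α=1.4783, β=1.6341, γ=1.6728.
cos(β/2)=0.684375, sin(β/2)=0.729130
d^2_{-2,-2}: single k=0 term ⇒ +0.219370;  D = +0.219330+0.004171i
d^2_{-1,-2}: single k=0 term ⇒ -0.467431;  D = -0.052016+0.464528i
d^2_{0,-2}: single k=0 term ⇒ +0.609922;  D = -0.597274-0.123567i
d^2_{1,-2}: single k=0 term ⇒ -0.530566;  D = +0.155020-0.507414i
d^2_{2,-2}: single k=0 term ⇒ +0.282631;  D = +0.261515+0.107192i
Y_2^{m'}(θ=1.0749,φ=3.4825) and Σ D·Y over m':
  (+0.2193+0.0042i)·(+0.2320-0.1883i)  (-0.0520+0.4645i)·(-0.3047+0.1081i)  (-0.5973-0.1236i)·(-0.1012+0.0000i)  (+0.1550-0.5074i)·(+0.3047+0.1081i)  (+0.2615+0.1072i)·(+0.2320+0.1883i)
Y_2^-2(R⁻¹ n̂) = +0.220311-0.238741i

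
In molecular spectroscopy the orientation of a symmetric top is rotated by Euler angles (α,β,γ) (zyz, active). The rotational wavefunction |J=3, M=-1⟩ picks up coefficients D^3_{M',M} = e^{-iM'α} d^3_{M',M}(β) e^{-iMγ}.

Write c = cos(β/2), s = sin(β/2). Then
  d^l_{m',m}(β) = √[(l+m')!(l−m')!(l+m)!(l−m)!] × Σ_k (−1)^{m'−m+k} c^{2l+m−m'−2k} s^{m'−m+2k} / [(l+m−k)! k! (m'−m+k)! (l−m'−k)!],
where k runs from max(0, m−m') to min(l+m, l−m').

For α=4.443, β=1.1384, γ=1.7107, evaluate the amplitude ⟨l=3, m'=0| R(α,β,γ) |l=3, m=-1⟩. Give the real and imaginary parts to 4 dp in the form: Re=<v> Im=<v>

Re=-0.0067 Im=0.0475

First d^3_{0,-1}(β=1.1384), then the phase factors e^{-i(0)α} and e^{-i(-1)γ}:
c=cos(1.1384/2)=0.842332, s=sin(1.1384/2)=0.538958; N=√[6·6·2·24]=41.569219
The bounds max(0,m−m')=0 and min(l+m,l−m')=2 give 3 terms
  k=0: (−1)^1·41.5692/(12)·0.8423^5·0.5390^1 = -0.791705
  k=1: (−1)^2·41.5692/(4)·0.8423^3·0.5390^3 = +0.972362
  k=2: (−1)^3·41.5692/(12)·0.8423^1·0.5390^5 = -0.132694
d^3_{0,-1}(1.1384) = -0.791705 +0.972362 -0.132694 = +0.047963
Attach z-rotation phases: D = e^{-i(0)(4.443)}·(+0.047963)·e^{-i(-1)(1.7107)} = -0.006688+0.047495i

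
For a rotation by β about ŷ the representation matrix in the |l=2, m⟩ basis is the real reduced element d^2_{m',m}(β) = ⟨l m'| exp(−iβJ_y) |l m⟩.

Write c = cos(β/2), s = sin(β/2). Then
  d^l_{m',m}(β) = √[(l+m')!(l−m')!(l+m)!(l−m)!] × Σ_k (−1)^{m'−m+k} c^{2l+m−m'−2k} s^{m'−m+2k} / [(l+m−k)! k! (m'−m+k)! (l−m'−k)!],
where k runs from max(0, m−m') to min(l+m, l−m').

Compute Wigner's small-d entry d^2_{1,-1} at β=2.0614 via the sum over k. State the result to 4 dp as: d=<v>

d=0.0424

d^2_{1,-1}(β=2.0614) via Wigner's sum:
c=cos(2.0614/2)=0.514219, s=sin(2.0614/2)=0.857659; N=√[6·1·1·6]=6.000000
k: max(0,(-1)−(1))=0 … min(2+(-1),2−(1))=1
  k=0: (−1)^2·6.0000/(2)·0.5142^2·0.8577^2 = +0.583507
  k=1: (−1)^3·6.0000/(6)·0.5142^0·0.8577^4 = -0.541077
d^2_{1,-1}(2.0614) = +0.583507 -0.541077 = +0.042430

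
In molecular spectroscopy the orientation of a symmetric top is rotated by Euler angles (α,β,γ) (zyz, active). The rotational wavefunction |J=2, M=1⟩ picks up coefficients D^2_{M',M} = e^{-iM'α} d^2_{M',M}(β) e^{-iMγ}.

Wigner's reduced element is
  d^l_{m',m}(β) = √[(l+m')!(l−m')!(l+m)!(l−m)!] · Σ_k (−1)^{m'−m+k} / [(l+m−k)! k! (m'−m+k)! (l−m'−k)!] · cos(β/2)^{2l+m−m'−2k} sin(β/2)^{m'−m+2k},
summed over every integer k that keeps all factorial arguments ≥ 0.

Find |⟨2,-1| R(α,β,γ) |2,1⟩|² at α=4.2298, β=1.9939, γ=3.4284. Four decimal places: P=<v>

Split into d^2_{-1,1}(β=1.9939) × two z-phases.
c=cos(1.9939/2)=0.542866, s=sin(1.9939/2)=0.839819; N=√[1·6·6·1]=6.000000
The bounds max(0,m−m')=2 and min(l+m,l−m')=3 give 2 terms
  k=2: (−1)^0·6.0000/(2)·0.5429^2·0.8398^2 = +0.623560
  k=3: (−1)^1·6.0000/(6)·0.5429^0·0.8398^4 = -0.497443
d^2_{-1,1}(1.9939) = +0.623560 -0.497443 = +0.126118
|D^2_{-1,1}|² = |d^2_{-1,1}(β)|² = (+0.126118)² = 0.015906 (the z-rotation phases have unit modulus)

P=0.0159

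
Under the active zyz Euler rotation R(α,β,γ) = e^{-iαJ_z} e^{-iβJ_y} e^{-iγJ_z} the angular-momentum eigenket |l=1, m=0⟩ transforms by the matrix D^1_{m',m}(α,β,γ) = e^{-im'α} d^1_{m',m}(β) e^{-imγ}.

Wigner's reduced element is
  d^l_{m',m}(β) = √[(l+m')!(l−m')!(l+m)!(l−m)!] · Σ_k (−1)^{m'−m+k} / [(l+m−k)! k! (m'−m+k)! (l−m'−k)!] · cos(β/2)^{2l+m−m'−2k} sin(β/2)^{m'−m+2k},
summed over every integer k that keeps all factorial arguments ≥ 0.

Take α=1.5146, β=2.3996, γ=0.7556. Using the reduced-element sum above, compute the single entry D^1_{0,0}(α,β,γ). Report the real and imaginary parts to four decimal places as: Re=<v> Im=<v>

Re=-0.7371 Im=0.0000

Split into d^1_{0,0}(β=2.3996) × two z-phases.
c=cos(2.3996/2)=0.362544, s=sin(2.3996/2)=0.931967; N=√[1·1·1·1]=1.000000
k: max(0,(0)−(0))=0 … min(1+(0),1−(0))=1
  k=0: (−1)^0·1.0000/(1)·0.3625^2·0.9320^0 = +0.131438
  k=1: (−1)^1·1.0000/(1)·0.3625^0·0.9320^2 = -0.868562
d^1_{0,0}(2.3996) = +0.131438 -0.868562 = -0.737123
Phases: e^{-i·(0)·1.5146}=+1.000000+0.000000i, e^{-i·(0)·0.7556}=+1.000000+0.000000i ⇒ D=-0.737123+0.000000i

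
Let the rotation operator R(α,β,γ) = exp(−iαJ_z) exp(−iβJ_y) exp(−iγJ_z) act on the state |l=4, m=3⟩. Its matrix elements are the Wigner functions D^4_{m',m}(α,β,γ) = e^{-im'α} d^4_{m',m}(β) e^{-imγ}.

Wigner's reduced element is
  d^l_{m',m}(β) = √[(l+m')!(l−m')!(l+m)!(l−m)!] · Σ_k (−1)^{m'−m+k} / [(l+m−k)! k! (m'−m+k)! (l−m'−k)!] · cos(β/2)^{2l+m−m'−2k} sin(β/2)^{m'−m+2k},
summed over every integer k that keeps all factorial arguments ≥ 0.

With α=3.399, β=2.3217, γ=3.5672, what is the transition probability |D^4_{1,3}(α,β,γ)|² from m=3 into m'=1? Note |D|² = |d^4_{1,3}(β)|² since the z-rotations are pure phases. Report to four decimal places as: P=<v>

Split into d^4_{1,3}(β=2.3217) × two z-phases.
Half-angle: c=0.398560, s=0.917142. N=√(120·6·5040·1)=1904.940944
k∈{2,3} keeps every argument non-negative
  k=2: (−1)^0·1904.9409/(240)·0.3986^6·0.9171^2 = +0.026761
  k=3: (−1)^1·1904.9409/(144)·0.3986^4·0.9171^4 = -0.236179
d^4_{1,3}(2.3217) = +0.026761 -0.236179 = -0.209418
|D^4_{1,3}|² = |d^4_{1,3}(β)|² = (-0.209418)² = 0.043856 (the z-rotation phases have unit modulus)

P=0.0439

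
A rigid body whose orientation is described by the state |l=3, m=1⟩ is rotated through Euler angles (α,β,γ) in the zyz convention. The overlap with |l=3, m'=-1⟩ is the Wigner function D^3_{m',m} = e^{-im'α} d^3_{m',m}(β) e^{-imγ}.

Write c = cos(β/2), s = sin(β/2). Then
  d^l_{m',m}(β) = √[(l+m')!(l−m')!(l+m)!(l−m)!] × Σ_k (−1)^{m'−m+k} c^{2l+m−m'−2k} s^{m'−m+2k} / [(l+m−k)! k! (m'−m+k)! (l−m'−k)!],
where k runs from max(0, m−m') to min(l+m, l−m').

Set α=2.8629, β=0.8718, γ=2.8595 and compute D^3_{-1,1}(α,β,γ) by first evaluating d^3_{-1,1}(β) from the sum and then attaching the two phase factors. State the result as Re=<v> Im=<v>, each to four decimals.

Re=0.5190 Im=0.0018

First d^3_{-1,1}(β=0.8718), then the phase factors e^{-i(-1)α} and e^{-i(1)γ}:
c=cos(0.8718/2)=0.906490, s=sin(0.8718/2)=0.422226; N=√[2·24·24·2]=48.000000
k∈{2,3,4} keeps every argument non-negative
  k=2: (−1)^0·48.0000/(8)·0.9065^4·0.4222^2 = +0.722262
  k=3: (−1)^1·48.0000/(6)·0.9065^2·0.4222^4 = -0.208929
  k=4: (−1)^2·48.0000/(48)·0.9065^0·0.4222^6 = +0.005666
d^3_{-1,1}(0.8718) = +0.722262 -0.208929 +0.005666 = +0.519000
Phases: e^{-i·(-1)·2.8629}=-0.961416+0.275099i, e^{-i·(1)·2.8595}=-0.960475-0.278366i ⇒ D=+0.518997+0.001765i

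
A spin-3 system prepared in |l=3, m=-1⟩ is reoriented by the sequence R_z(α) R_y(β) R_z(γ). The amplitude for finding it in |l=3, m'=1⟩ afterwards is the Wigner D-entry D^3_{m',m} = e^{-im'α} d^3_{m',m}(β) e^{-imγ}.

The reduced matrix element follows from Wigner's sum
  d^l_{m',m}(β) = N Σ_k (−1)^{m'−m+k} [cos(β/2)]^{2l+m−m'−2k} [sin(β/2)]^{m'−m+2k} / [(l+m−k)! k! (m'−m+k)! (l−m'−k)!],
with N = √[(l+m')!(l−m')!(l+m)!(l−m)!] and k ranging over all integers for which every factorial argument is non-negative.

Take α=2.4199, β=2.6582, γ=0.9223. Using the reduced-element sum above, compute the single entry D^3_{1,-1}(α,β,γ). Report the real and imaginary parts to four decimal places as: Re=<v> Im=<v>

Re=0.0328 Im=-0.4479

D^3_{1,-1}(2.4199,2.6582,0.9223) = e^{-i·1·2.4199}·d^3_{1,-1}(2.6582)·e^{-i·-1·0.9223}. Compute d first:
Half-angle: c=0.239350, s=0.970933. N=√(24·2·2·24)=48.000000
k: max(0,(-1)−(1))=0 … min(3+(-1),3−(1))=2
  k=0: (−1)^2·48.0000/(8)·0.2393^4·0.9709^2 = +0.018564
  k=1: (−1)^3·48.0000/(6)·0.2393^2·0.9709^4 = -0.407300
  k=2: (−1)^4·48.0000/(48)·0.2393^0·0.9709^6 = +0.837793
d^3_{1,-1}(2.6582) = +0.018564 -0.407300 +0.837793 = +0.449056
Attach z-rotation phases: D = e^{-i(1)(2.4199)}·(+0.449056)·e^{-i(-1)(0.9223)} = +0.032840-0.447854i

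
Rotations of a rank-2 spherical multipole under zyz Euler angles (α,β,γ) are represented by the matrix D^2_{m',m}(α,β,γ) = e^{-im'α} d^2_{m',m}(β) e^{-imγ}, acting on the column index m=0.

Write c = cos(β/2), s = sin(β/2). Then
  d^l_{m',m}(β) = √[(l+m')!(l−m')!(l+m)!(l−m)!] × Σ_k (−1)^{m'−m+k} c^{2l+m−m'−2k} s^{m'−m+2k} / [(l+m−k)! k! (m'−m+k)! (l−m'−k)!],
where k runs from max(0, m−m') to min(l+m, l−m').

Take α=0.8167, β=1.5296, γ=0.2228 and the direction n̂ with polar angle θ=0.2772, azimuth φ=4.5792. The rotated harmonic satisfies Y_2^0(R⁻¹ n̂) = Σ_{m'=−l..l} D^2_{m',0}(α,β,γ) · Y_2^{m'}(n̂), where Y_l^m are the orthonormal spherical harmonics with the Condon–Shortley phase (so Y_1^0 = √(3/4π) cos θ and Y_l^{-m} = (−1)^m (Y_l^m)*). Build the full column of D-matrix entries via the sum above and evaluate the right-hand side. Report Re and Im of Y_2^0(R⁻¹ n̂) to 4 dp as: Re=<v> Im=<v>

Re=-0.2838 Im=0.0000

Need the full column D^2_{m',0} for m'=−2..2 at α=0.8167, β=1.5296, γ=0.2228.
cos(β/2)=0.721521, sin(β/2)=0.692393
d^2_{-2,0}: single k=2 term ⇒ +0.611334;  D = -0.038247+0.610136i
d^2_{-1,0}: k∈[1..2] ⇒ +0.637052 -0.586654 = +0.050398;  D = +0.034504+0.036735i
d^2_{0,0}: k∈[0..2] ⇒ +0.271016 -0.998304 +0.229832 = -0.497456;  D = -0.497456+0.000000i
d^2_{1,0}: k∈[0..1] ⇒ -0.637052 +0.586654 = -0.050398;  D = -0.034504+0.036735i
d^2_{2,0}: single k=0 term ⇒ +0.611334;  D = -0.038247-0.610136i
Y_2^{m'}(θ=0.2772,φ=4.5792) and Σ D·Y over m':
  (-0.0382+0.6101i)·(-0.0279-0.0076i)  (+0.0345+0.0367i)·(-0.0270+0.2015i)  (-0.4975+0.0000i)·(+0.5599+0.0000i)  (-0.0345+0.0367i)·(+0.0270+0.2015i)  (-0.0382-0.6101i)·(-0.0279+0.0076i)
Y_2^0(R⁻¹ n̂) = -0.283780+0.000000i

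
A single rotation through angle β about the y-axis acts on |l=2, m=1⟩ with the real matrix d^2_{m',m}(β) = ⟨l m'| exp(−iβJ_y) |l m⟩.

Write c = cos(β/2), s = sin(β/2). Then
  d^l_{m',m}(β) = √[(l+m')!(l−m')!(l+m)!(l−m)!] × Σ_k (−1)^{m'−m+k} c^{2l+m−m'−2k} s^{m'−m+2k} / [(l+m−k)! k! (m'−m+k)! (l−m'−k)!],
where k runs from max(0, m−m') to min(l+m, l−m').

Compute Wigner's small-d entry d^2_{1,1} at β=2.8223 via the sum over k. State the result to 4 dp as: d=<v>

d^2_{1,1}(β=2.8223) via Wigner's sum:
Half-angle: c=0.158969, s=0.987284. N=√(6·1·6·1)=6.000000
The bounds max(0,m−m')=0 and min(l+m,l−m')=1 give 2 terms
  k=0: (−1)^0·6.0000/(6)·0.1590^4·0.9873^0 = +0.000639
  k=1: (−1)^1·6.0000/(2)·0.1590^2·0.9873^2 = -0.073898
d^2_{1,1}(2.8223) = +0.000639 -0.073898 = -0.073259

d=-0.0733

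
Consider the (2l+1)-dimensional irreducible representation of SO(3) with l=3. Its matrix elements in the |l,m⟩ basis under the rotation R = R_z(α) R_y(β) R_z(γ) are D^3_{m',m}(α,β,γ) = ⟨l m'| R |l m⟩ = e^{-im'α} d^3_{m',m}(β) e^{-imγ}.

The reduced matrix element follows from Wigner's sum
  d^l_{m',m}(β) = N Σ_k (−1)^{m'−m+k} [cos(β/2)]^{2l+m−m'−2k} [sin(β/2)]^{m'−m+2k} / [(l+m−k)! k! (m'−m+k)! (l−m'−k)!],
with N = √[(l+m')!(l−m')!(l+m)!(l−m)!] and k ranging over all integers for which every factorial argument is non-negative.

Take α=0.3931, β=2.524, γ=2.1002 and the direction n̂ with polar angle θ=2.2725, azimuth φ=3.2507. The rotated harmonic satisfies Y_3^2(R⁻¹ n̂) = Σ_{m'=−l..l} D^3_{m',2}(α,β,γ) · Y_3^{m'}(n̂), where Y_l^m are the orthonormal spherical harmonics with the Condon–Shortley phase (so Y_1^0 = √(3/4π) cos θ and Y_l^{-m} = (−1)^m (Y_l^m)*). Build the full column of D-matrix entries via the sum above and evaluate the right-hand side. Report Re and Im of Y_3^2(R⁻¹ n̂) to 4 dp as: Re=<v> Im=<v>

Need the full column D^3_{m',2} for m'=−3..3 at α=0.3931, β=2.524, γ=2.1002.
cos(β/2)=0.303912, sin(β/2)=0.952700
d^3_{-3,2}: single k=5 term ⇒ +0.584258;  D = -0.580022-0.070229i
d^3_{-2,2}: k∈[4..5] ⇒ +0.380444 -0.747717 = -0.367273;  D = +0.353710-0.098886i
d^3_{-1,2}: k∈[3..4] ⇒ +0.153512 -0.754274 = -0.600762;  D = +0.472487-0.371040i
d^3_{0,2}: k∈[2..3] ⇒ +0.042410 -0.416756 = -0.374346;  D = +0.183397-0.326344i
d^3_{1,2}: k∈[1..2] ⇒ +0.007811 -0.153512 = -0.145701;  D = +0.017281-0.144673i
d^3_{2,2}: k∈[0..1] ⇒ +0.000788 -0.038715 = -0.037927;  D = -0.010270-0.036510i
d^3_{3,2}: single k=0 term ⇒ -0.006050;  D = -0.003744-0.004752i
Y_3^{m'}(θ=2.2725,φ=3.2507) and Σ D·Y over m':
  (-0.5800-0.0702i)·(-0.1760+0.0598i)  (+0.3537-0.0989i)·(-0.3757+0.0833i)  (+0.4725-0.3710i)·(-0.2658+0.0291i)  (+0.1834-0.3263i)·(+0.2208+0.0000i)  (+0.0173-0.1447i)·(+0.2658+0.0291i)  (-0.0103-0.0365i)·(-0.3757-0.0833i)  (-0.0037-0.0048i)·(+0.1760+0.0598i)
Y_3^2(R⁻¹ n̂) = -0.083426+0.060216i

Re=-0.0834 Im=0.0602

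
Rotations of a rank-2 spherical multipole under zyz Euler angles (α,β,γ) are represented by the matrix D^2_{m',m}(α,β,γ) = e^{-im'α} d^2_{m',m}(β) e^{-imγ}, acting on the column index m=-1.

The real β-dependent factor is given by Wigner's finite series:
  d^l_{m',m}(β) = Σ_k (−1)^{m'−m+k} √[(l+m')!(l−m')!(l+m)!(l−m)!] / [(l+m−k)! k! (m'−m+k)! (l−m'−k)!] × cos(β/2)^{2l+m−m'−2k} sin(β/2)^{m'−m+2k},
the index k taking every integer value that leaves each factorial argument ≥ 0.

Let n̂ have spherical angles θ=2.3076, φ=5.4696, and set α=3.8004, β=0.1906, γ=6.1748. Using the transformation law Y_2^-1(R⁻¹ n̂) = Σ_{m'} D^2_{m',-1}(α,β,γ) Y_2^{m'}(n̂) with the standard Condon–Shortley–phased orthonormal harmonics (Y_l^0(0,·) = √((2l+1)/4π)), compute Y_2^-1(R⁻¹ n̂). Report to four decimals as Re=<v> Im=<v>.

Re=0.0126 Im=0.3844

Need the full column D^2_{m',-1} for m'=−2..2 at α=3.8004, β=0.1906, γ=6.1748.
cos(β/2)=0.995462, sin(β/2)=0.095156
d^2_{-2,-1}: single k=1 term ⇒ +0.187733;  D = +0.066409+0.175595i
d^2_{-1,-1}: k∈[0..1] ⇒ +0.981973 -0.026918 = +0.955055;  D = -0.813997-0.499539i
d^2_{0,-1}: k∈[0..1] ⇒ -0.229925 +0.002101 = -0.227824;  D = -0.226487+0.024644i
d^2_{1,-1}: k∈[0..1] ⇒ +0.026918 -0.000082 = +0.026836;  D = -0.019318+0.018627i
d^2_{2,-1}: single k=0 term ⇒ -0.001715;  D = -0.000248+0.001697i
Y_2^{m'}(θ=2.3076,φ=5.4696) and Σ D·Y over m':
  (+0.0664+0.1756i)·(-0.0119+0.2115i)  (-0.8140-0.4995i)·(-0.2641-0.2794i)  (-0.2265+0.0246i)·(+0.1118+0.0000i)  (-0.0193+0.0186i)·(+0.2641-0.2794i)  (-0.0002+0.0017i)·(-0.0119-0.2115i)
Y_2^-1(R⁻¹ n̂) = +0.012595+0.384405i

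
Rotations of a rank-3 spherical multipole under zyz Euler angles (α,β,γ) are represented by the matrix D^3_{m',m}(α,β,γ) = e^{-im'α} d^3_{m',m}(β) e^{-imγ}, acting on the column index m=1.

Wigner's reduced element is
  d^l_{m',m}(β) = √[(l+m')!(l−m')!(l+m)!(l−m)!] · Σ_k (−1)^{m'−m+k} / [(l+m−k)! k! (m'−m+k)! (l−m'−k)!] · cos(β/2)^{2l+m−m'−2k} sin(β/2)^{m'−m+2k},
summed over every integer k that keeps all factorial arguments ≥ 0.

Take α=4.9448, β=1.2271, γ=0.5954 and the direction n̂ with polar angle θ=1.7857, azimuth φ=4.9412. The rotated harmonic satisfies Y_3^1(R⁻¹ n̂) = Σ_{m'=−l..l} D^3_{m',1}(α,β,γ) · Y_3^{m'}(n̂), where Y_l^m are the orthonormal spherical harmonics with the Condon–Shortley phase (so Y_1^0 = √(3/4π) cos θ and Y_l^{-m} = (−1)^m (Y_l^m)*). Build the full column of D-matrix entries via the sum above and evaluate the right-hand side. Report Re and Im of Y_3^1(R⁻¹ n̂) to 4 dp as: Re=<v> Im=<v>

Re=-0.3664 Im=0.2518

Need the full column D^3_{m',1} for m'=−3..3 at α=4.9448, β=1.2271, γ=0.5954.
cos(β/2)=0.817609, sin(β/2)=0.575774
d^3_{-3,1}: single k=4 term ⇒ +0.284541;  D = -0.028926+0.283066i
d^3_{-2,1}: k∈[3..4] ⇒ +0.659815 -0.163608 = +0.496208;  D = -0.491983+0.064610i
d^3_{-1,1}: k∈[2..4] ⇒ +0.888869 -0.587744 +0.036434 = +0.337559;  D = -0.119857-0.315564i
d^3_{0,1}: k∈[1..3] ⇒ +0.728738 -1.084187 +0.179224 = -0.176226;  D = -0.145902+0.098835i
d^3_{1,1}: k∈[0..2] ⇒ +0.298727 -1.185159 +0.440808 = -0.445623;  D = -0.328180-0.301460i
d^3_{2,1}: k∈[0..1] ⇒ -0.665243 +0.659815 = -0.005428;  D = +0.002652-0.004736i
d^3_{3,1}: single k=0 term ⇒ +0.573762;  D = -0.551708-0.157549i
Y_3^{m'}(θ=1.7857,φ=4.9412) and Σ D·Y over m':
  (-0.0289+0.2831i)·(-0.2466-0.3010i)  (-0.4920+0.0646i)·(+0.1866-0.0919i)  (-0.1199-0.3156i)·(-0.0553-0.2376i)  (-0.1459+0.0988i)·(+0.2206+0.0000i)  (-0.3282-0.3015i)·(+0.0553-0.2376i)  (+0.0027-0.0047i)·(+0.1866+0.0919i)  (-0.5517-0.1575i)·(+0.2466-0.3010i)
Y_3^1(R⁻¹ n̂) = -0.366408+0.251770i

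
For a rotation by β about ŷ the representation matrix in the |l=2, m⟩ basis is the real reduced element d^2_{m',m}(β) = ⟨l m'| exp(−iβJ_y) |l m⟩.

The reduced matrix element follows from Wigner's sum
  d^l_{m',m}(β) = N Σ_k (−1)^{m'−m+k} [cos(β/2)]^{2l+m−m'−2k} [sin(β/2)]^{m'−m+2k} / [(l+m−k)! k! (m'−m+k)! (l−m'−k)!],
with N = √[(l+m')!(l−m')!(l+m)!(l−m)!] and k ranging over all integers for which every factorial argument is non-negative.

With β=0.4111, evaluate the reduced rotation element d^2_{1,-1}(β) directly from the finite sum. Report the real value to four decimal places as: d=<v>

d^2_{1,-1}(β=0.4111) via Wigner's sum:
c=cos(0.4111/2)=0.978949, s=sin(0.4111/2)=0.204106; N=√[6·1·1·6]=6.000000
Admissible k: 0..1 (factorial args all ≥0)
  k=0: (−1)^2·6.0000/(2)·0.9789^2·0.2041^2 = +0.119771
  k=1: (−1)^3·6.0000/(6)·0.9789^0·0.2041^4 = -0.001735
d^2_{1,-1}(0.4111) = +0.119771 -0.001735 = +0.118035

d=0.1180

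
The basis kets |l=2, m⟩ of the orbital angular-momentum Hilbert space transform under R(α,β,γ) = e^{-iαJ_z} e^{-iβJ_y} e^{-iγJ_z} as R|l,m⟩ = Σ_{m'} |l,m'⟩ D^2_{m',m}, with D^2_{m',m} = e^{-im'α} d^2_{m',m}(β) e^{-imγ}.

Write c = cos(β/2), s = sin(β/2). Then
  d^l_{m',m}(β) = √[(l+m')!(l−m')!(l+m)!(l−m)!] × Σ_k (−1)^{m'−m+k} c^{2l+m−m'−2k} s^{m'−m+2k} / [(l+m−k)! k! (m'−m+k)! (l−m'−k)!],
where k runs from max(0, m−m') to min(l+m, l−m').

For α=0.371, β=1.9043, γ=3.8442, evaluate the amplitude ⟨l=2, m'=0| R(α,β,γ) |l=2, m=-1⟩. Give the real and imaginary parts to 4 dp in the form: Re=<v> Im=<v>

First d^2_{0,-1}(β=1.9043), then the phase factors e^{-i(0)α} and e^{-i(-1)γ}:
With c≡cos(β/2)=0.579933 and s≡sin(β/2)=0.814664, N=[2·2·1·6]^{1/2}=4.898979
Admissible k: 0..1 (factorial args all ≥0)
  k=0: (−1)^1·4.8990/(2)·0.5799^3·0.8147^1 = -0.389213
  k=1: (−1)^2·4.8990/(2)·0.5799^1·0.8147^3 = +0.768050
d^2_{0,-1}(1.9043) = -0.389213 +0.768050 = +0.378837
Phases: e^{-i·(0)·0.371}=+1.000000+0.000000i, e^{-i·(-1)·3.8442}=-0.763160-0.646210i ⇒ D=-0.289113-0.244808i

Re=-0.2891 Im=-0.2448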